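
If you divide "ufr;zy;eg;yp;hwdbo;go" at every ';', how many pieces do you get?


Input string: 'ufr;zy;eg;yp;hwdbo;go'
Delimiter: ';'
Split result: 'ufr', 'zy', 'eg', 'yp', 'hwdbo', 'go'
Number of parts: 6


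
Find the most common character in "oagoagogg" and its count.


Input: 'oagoagogg'
Operation: tally each character
Counts: 'a':2, 'g':4, 'o':3
Maximum: 'g' appears 4 times


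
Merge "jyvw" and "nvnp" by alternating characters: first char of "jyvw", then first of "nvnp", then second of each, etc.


String 1: 'jyvw'
String 2: 'nvnp'
Operation: alternate characters
Pairs: 'j'+'n', 'y'+'v', 'v'+'n', 'w'+'p'
Result: jnyvvnwp


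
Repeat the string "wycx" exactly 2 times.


Input string: 'wycx'
Operation: repeat 2 times
Concatenation: 'wycx' + 'wycx'
Result: wycxwycx


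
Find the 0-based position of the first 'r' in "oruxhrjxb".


Input string: 'oruxhrjxb'
Target: 'r'
Scanning left to right: s[0]='o', s[1]='r'
First match at index: 1


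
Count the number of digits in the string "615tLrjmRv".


Input string: '615tLrjmRv'
Operation: count digit characters (0-9)
Scan: '6'(digit), '1'(digit), '5'(digit), 't', 'L', 'r', 'j', 'm', 'R', 'v'
Digits found: 3
Result: 3


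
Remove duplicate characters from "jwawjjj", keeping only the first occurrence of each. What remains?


Input: 'jwawjjj'
Operation: keep first occurrence of each character
Scan: s[0]='j' new -> keep; s[1]='w' new -> keep; s[2]='a' new -> keep; s[3]='w' seen -> skip; s[4]='j' seen -> skip; s[5]='j' seen -> skip; s[6]='j' seen -> skip
Result: jwa


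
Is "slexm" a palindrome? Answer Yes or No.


Input string: 'slexm'
Reversed: 'mxels'
Compare pairs: s[0]='s' vs s[4]='m' (mismatch), s[1]='l' vs s[3]='x' (mismatch)
Palindrome: No


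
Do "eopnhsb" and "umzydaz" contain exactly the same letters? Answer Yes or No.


String 1: 'eopnhsb' -> sorted: 'behnops'
String 2: 'umzydaz' -> sorted: 'admuyzz'
Compare sorted forms: 'behnops' != 'admuyzz'
Anagram: No


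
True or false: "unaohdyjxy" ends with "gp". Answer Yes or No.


Input string: 'unaohdyjxy'
Suffix to check: 'gp'
Last 2 characters of input: 'xy'
Match: False
Result: No


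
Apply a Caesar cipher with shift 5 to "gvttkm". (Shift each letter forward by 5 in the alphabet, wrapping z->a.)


Input: 'gvttkm', shift = 5
Operation: for each letter, (position + 5) mod 26
Mapping: 'g'(6+5=11)->'l', 'v'(21+5=26, 26 mod 26=0)->'a', 't'(19+5=24)->'y', 't'(19+5=24)->'y', 'k'(10+5=15)->'p', 'm'(12+5=17)->'r'
Result: layypr


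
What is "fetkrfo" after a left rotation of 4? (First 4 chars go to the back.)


Input: 'fetkrfo', shift = 4
Operation: split at index 4 and swap parts
Front part s[0:4] = 'fetk'
Back part s[4:] = 'rfo'
Rotated = back + front = 'rfo' + 'fetk'
Result: rfofetk


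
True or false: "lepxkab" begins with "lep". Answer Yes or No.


Input string: 'lepxkab'
Prefix to check: 'lep'
First 3 characters of input: 'lep'
Match: True
Result: Yes


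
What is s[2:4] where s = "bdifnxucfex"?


Input string: 'bdifnxucfex'
Operation: slice [2:4]
Extract characters: s[2]='i', s[3]='f'
Result: if


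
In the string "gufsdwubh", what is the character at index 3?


Input string: 'gufsdwubh'
Operation: get character at index 3
Index mapping: s[0]='g', s[1]='u', s[2]='f', s[3]='s'
Result: 's'


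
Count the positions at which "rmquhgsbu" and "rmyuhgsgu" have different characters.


String 1: 'rmquhgsbu'
String 2: 'rmyuhgsgu'
Compare each position: pos 0: 'r'=='r', pos 1: 'm'=='m', pos 2: 'q'!='y', pos 3: 'u'=='u', pos 4: 'h'=='h', pos 5: 'g'=='g', pos 6: 's'=='s', pos 7: 'b'!='g', pos 8: 'u'=='u'
Differing positions: 2
Hamming distance: 2


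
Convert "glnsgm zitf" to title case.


Input string: 'glnsgm zitf'
Operation: capitalize first letter of each word
Word transformations: 'glnsgm'->'Glnsgm', 'zitf'->'Zitf'
Result: Glnsgm Zitf


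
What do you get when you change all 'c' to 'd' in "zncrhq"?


Input string: 'zncrhq'
Operation: replace 'c' with 'd'
Positions of 'c': 2
After replacement: zndrhq


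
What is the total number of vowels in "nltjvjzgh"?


Input string: 'nltjvjzgh'
Operation: count vowels (a, e, i, o, u)
Scan: s[0]='n', s[1]='l', s[2]='t', s[3]='j', s[4]='v', s[5]='j', s[6]='z', s[7]='g', s[8]='h'
Vowels found: 0
Result: 0


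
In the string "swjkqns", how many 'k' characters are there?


Input string: 'swjkqns'
Target character: 'k'
Scan each position: s[3]='k'
Matches found at indices: 3
Total: 1


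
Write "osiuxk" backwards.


Input string: 'osiuxk'
Operation: reverse character order
Original order: 'o' -> 's' -> 'i' -> 'u' -> 'x' -> 'k'
Reversed order: 'k' -> 'x' -> 'u' -> 'i' -> 's' -> 'o'
Result: kxuiso


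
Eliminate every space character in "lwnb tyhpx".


Input string: 'lwnb tyhpx'
Operation: remove all spaces
Words: 'lwnb', 'tyhpx'
Join without spaces: lwnbtyhpx


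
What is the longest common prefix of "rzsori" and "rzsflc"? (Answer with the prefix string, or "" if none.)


String 1: 'rzsori'
String 2: 'rzsflc'
Compare position by position:
pos 0: 'r' vs 'r' match
pos 1: 'z' vs 'z' match
pos 2: 's' vs 's' match
pos 3: 'o' vs 'f' differ -> stop
Longest common prefix: "rzs" (length 3)


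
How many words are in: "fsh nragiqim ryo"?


Input string: 'fsh nragiqim ryo'
Operation: split by spaces
Words found: 'fsh', 'nragiqim', 'ryo'
Word count: 3


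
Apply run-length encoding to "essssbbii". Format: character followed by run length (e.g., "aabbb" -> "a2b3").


Input: 'essssbbii'
Operation: identify consecutive runs
Runs: 'e' -> e1, 'ssss' -> s4, 'bb' -> b2, 'ii' -> i2
Encoded: e1s4b2i2


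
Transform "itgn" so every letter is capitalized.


Input string: 'itgn'
Operation: convert each letter to uppercase
Mapping: 'i'->'I', 't'->'T', 'g'->'G', 'n'->'N'
Result: ITGN


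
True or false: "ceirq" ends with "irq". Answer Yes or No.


Input string: 'ceirq'
Suffix to check: 'irq'
Last 3 characters of input: 'irq'
Match: True
Result: Yes


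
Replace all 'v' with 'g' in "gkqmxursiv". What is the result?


Input string: 'gkqmxursiv'
Operation: replace 'v' with 'g'
Positions of 'v': 9
After replacement: gkqmxursig


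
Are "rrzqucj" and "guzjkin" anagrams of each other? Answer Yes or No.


String 1: 'rrzqucj' -> sorted: 'cjqrruz'
String 2: 'guzjkin' -> sorted: 'gijknuz'
Compare sorted forms: 'cjqrruz' != 'gijknuz'
Anagram: No


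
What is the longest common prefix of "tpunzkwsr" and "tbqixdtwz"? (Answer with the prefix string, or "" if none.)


String 1: 'tpunzkwsr'
String 2: 'tbqixdtwz'
Compare position by position:
pos 0: 't' vs 't' match
pos 1: 'p' vs 'b' differ -> stop
Longest common prefix: "t" (length 1)


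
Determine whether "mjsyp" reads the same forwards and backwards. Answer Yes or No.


Input string: 'mjsyp'
Reversed: 'pysjm'
Compare pairs: s[0]='m' vs s[4]='p' (mismatch), s[1]='j' vs s[3]='y' (mismatch)
Palindrome: No


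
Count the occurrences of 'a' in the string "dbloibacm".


Input string: 'dbloibacm'
Target character: 'a'
Scan each position: s[6]='a'
Matches found at indices: 6
Total: 1


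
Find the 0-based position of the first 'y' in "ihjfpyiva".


Input string: 'ihjfpyiva'
Target: 'y'
Scanning left to right: s[0]='i', s[1]='h', s[2]='j', s[3]='f', s[4]='p', s[5]='y'
First match at index: 5


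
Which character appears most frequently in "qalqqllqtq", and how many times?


Input: 'qalqqllqtq'
Operation: tally each character
Counts: 'a':1, 'l':3, 'q':5, 't':1
Maximum: 'q' appears 5 times


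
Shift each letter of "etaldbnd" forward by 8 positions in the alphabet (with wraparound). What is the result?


Input: 'etaldbnd', shift = 8
Operation: for each letter, (position + 8) mod 26
Mapping: 'e'(4+8=12)->'m', 't'(19+8=27, 27 mod 26=1)->'b', 'a'(0+8=8)->'i', 'l'(11+8=19)->'t', 'd'(3+8=11)->'l', 'b'(1+8=9)->'j', 'n'(13+8=21)->'v', 'd'(3+8=11)->'l'
Result: mbitljvl


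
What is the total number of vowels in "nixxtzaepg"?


Input string: 'nixxtzaepg'
Operation: count vowels (a, e, i, o, u)
Scan: s[0]='n', s[1]='i' (vowel), s[2]='x', s[3]='x', s[4]='t', s[5]='z', s[6]='a' (vowel), s[7]='e' (vowel), s[8]='p', s[9]='g'
Vowels found: 3
Result: 3


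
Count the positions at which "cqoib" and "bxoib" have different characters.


String 1: 'cqoib'
String 2: 'bxoib'
Compare each position: pos 0: 'c'!='b', pos 1: 'q'!='x', pos 2: 'o'=='o', pos 3: 'i'=='i', pos 4: 'b'=='b'
Differing positions: 2
Hamming distance: 2


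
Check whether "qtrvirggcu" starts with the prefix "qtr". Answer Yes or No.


Input string: 'qtrvirggcu'
Prefix to check: 'qtr'
First 3 characters of input: 'qtr'
Match: True
Result: Yes


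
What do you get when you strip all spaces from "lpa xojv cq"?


Input string: 'lpa xojv cq'
Operation: remove all spaces
Words: 'lpa', 'xojv', 'cq'
Join without spaces: lpaxojvcq


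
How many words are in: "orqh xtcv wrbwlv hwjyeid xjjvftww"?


Input string: 'orqh xtcv wrbwlv hwjyeid xjjvftww'
Operation: split by spaces
Words found: 'orqh', 'xtcv', 'wrbwlv', 'hwjyeid', 'xjjvftww'
Word count: 5


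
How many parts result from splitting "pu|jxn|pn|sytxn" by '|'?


Input string: 'pu|jxn|pn|sytxn'
Delimiter: '|'
Split result: 'pu', 'jxn', 'pn', 'sytxn'
Number of parts: 4


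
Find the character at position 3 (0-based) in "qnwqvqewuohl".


Input string: 'qnwqvqewuohl'
Operation: get character at index 3
Index mapping: s[0]='q', s[1]='n', s[2]='w', s[3]='q'
Result: 'q'


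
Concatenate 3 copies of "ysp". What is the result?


Input string: 'ysp'
Operation: repeat 3 times
Concatenation: 'ysp' + 'ysp' + 'ysp'
Result: yspyspysp


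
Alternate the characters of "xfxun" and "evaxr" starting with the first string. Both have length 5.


String 1: 'xfxun'
String 2: 'evaxr'
Operation: alternate characters
Pairs: 'x'+'e', 'f'+'v', 'x'+'a', 'u'+'x', 'n'+'r'
Result: xefvxauxnr


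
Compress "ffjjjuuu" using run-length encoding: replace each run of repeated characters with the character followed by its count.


Input: 'ffjjjuuu'
Operation: identify consecutive runs
Runs: 'ff' -> f2, 'jjj' -> j3, 'uuu' -> u3
Encoded: f2j3u3


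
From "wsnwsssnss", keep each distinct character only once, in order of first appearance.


Input: 'wsnwsssnss'
Operation: keep first occurrence of each character
Scan: s[0]='w' new -> keep; s[1]='s' new -> keep; s[2]='n' new -> keep; s[3]='w' seen -> skip; s[4]='s' seen -> skip; s[5]='s' seen -> skip; s[6]='s' seen -> skip; s[7]='n' seen -> skip; s[8]='s' seen -> skip; s[9]='s' seen -> skip
Result: wsn


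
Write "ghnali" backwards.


Input string: 'ghnali'
Operation: reverse character order
Original order: 'g' -> 'h' -> 'n' -> 'a' -> 'l' -> 'i'
Reversed order: 'i' -> 'l' -> 'a' -> 'n' -> 'h' -> 'g'
Result: ilanhg


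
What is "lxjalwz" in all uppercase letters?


Input string: 'lxjalwz'
Operation: convert each letter to uppercase
Mapping: 'l'->'L', 'x'->'X', 'j'->'J', 'a'->'A', 'l'->'L', 'w'->'W', 'z'->'Z'
Result: LXJALWZ


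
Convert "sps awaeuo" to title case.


Input string: 'sps awaeuo'
Operation: capitalize first letter of each word
Word transformations: 'sps'->'Sps', 'awaeuo'->'Awaeuo'
Result: Sps Awaeuo


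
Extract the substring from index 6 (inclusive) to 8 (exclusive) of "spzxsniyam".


Input string: 'spzxsniyam'
Operation: slice [6:8]
Extract characters: s[6]='i', s[7]='y'
Result: iy


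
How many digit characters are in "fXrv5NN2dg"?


Input string: 'fXrv5NN2dg'
Operation: count digit characters (0-9)
Scan: 'f', 'X', 'r', 'v', '5'(digit), 'N', 'N', '2'(digit), 'd', 'g'
Digits found: 2
Result: 2


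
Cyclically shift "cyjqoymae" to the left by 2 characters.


Input: 'cyjqoymae', shift = 2
Operation: split at index 2 and swap parts
Front part s[0:2] = 'cy'
Back part s[2:] = 'jqoymae'
Rotated = back + front = 'jqoymae' + 'cy'
Result: jqoymaecy


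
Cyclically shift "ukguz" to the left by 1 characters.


Input: 'ukguz', shift = 1
Operation: split at index 1 and swap parts
Front part s[0:1] = 'u'
Back part s[1:] = 'kguz'
Rotated = back + front = 'kguz' + 'u'
Result: kguzu


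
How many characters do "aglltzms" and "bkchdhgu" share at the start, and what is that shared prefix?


String 1: 'aglltzms'
String 2: 'bkchdhgu'
Compare position by position:
pos 0: 'a' vs 'b' differ -> stop
Longest common prefix: "" (length 0)


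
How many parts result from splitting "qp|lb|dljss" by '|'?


Input string: 'qp|lb|dljss'
Delimiter: '|'
Split result: 'qp', 'lb', 'dljss'
Number of parts: 3


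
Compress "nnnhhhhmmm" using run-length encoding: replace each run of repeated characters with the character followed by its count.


Input: 'nnnhhhhmmm'
Operation: identify consecutive runs
Runs: 'nnn' -> n3, 'hhhh' -> h4, 'mmm' -> m3
Encoded: n3h4m3


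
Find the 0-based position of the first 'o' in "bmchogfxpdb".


Input string: 'bmchogfxpdb'
Target: 'o'
Scanning left to right: s[0]='b', s[1]='m', s[2]='c', s[3]='h', s[4]='o'
First match at index: 4


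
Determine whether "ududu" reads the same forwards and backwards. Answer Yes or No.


Input string: 'ududu'
Reversed: 'ududu'
Compare pairs: s[0]='u' vs s[4]='u' (match), s[1]='d' vs s[3]='d' (match)
Palindrome: Yes


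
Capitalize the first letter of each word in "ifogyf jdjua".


Input string: 'ifogyf jdjua'
Operation: capitalize first letter of each word
Word transformations: 'ifogyf'->'Ifogyf', 'jdjua'->'Jdjua'
Result: Ifogyf Jdjua


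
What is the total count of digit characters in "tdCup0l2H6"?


Input string: 'tdCup0l2H6'
Operation: count digit characters (0-9)
Scan: 't', 'd', 'C', 'u', 'p', '0'(digit), 'l', '2'(digit), 'H', '6'(digit)
Digits found: 3
Result: 3


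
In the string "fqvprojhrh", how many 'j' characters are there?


Input string: 'fqvprojhrh'
Target character: 'j'
Scan each position: s[6]='j'
Matches found at indices: 6
Total: 1


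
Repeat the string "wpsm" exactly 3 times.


Input string: 'wpsm'
Operation: repeat 3 times
Concatenation: 'wpsm' + 'wpsm' + 'wpsm'
Result: wpsmwpsmwpsm


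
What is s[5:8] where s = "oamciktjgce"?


Input string: 'oamciktjgce'
Operation: slice [5:8]
Extract characters: s[5]='k', s[6]='t', s[7]='j'
Result: ktj


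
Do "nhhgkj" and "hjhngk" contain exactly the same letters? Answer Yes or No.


String 1: 'nhhgkj' -> sorted: 'ghhjkn'
String 2: 'hjhngk' -> sorted: 'ghhjkn'
Compare sorted forms: 'ghhjkn' == 'ghhjkn'
Anagram: Yes


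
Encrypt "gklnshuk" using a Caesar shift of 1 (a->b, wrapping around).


Input: 'gklnshuk', shift = 1
Operation: for each letter, (position + 1) mod 26
Mapping: 'g'(6+1=7)->'h', 'k'(10+1=11)->'l', 'l'(11+1=12)->'m', 'n'(13+1=14)->'o', 's'(18+1=19)->'t', 'h'(7+1=8)->'i', 'u'(20+1=21)->'v', 'k'(10+1=11)->'l'
Result: hlmotivl


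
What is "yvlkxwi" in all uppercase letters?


Input string: 'yvlkxwi'
Operation: convert each letter to uppercase
Mapping: 'y'->'Y', 'v'->'V', 'l'->'L', 'k'->'K', 'x'->'X', 'w'->'W', 'i'->'I'
Result: YVLKXWI


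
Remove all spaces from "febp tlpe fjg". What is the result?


Input string: 'febp tlpe fjg'
Operation: remove all spaces
Words: 'febp', 'tlpe', 'fjg'
Join without spaces: febptlpefjg


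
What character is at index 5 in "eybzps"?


Input string: 'eybzps'
Operation: get character at index 5
Index mapping: s[0]='e', s[1]='y', s[2]='b', s[3]='z', s[4]='p', s[5]='s'
Result: 's'


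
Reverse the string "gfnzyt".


Input string: 'gfnzyt'
Operation: reverse character order
Original order: 'g' -> 'f' -> 'n' -> 'z' -> 'y' -> 't'
Reversed order: 't' -> 'y' -> 'z' -> 'n' -> 'f' -> 'g'
Result: tyznfg


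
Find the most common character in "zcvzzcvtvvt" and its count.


Input: 'zcvzzcvtvvt'
Operation: tally each character
Counts: 'c':2, 't':2, 'v':4, 'z':3
Maximum: 'v' appears 4 times


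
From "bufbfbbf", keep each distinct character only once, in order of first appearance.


Input: 'bufbfbbf'
Operation: keep first occurrence of each character
Scan: s[0]='b' new -> keep; s[1]='u' new -> keep; s[2]='f' new -> keep; s[3]='b' seen -> skip; s[4]='f' seen -> skip; s[5]='b' seen -> skip; s[6]='b' seen -> skip; s[7]='f' seen -> skip
Result: buf


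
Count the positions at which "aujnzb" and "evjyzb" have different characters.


String 1: 'aujnzb'
String 2: 'evjyzb'
Compare each position: pos 0: 'a'!='e', pos 1: 'u'!='v', pos 2: 'j'=='j', pos 3: 'n'!='y', pos 4: 'z'=='z', pos 5: 'b'=='b'
Differing positions: 3
Hamming distance: 3


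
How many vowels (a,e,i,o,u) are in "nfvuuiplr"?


Input string: 'nfvuuiplr'
Operation: count vowels (a, e, i, o, u)
Scan: s[0]='n', s[1]='f', s[2]='v', s[3]='u' (vowel), s[4]='u' (vowel), s[5]='i' (vowel), s[6]='p', s[7]='l', s[8]='r'
Vowels found: 3
Result: 3


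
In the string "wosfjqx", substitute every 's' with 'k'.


Input string: 'wosfjqx'
Operation: replace 's' with 'k'
Positions of 's': 2
After replacement: wokfjqx


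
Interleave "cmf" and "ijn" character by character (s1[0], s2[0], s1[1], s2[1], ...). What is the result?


String 1: 'cmf'
String 2: 'ijn'
Operation: alternate characters
Pairs: 'c'+'i', 'm'+'j', 'f'+'n'
Result: cimjfn


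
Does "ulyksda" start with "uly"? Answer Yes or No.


Input string: 'ulyksda'
Prefix to check: 'uly'
First 3 characters of input: 'uly'
Match: True
Result: Yes


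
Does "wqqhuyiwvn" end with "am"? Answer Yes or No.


Input string: 'wqqhuyiwvn'
Suffix to check: 'am'
Last 2 characters of input: 'vn'
Match: False
Result: No


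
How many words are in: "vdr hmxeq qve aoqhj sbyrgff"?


Input string: 'vdr hmxeq qve aoqhj sbyrgff'
Operation: split by spaces
Words found: 'vdr', 'hmxeq', 'qve', 'aoqhj', 'sbyrgff'
Word count: 5


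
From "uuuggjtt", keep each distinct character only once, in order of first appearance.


Input: 'uuuggjtt'
Operation: keep first occurrence of each character
Scan: s[0]='u' new -> keep; s[1]='u' seen -> skip; s[2]='u' seen -> skip; s[3]='g' new -> keep; s[4]='g' seen -> skip; s[5]='j' new -> keep; s[6]='t' new -> keep; s[7]='t' seen -> skip
Result: ugjt


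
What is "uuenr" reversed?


Input string: 'uuenr'
Operation: reverse character order
Original order: 'u' -> 'u' -> 'e' -> 'n' -> 'r'
Reversed order: 'r' -> 'n' -> 'e' -> 'u' -> 'u'
Result: rneuu


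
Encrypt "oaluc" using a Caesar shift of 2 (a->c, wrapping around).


Input: 'oaluc', shift = 2
Operation: for each letter, (position + 2) mod 26
Mapping: 'o'(14+2=16)->'q', 'a'(0+2=2)->'c', 'l'(11+2=13)->'n', 'u'(20+2=22)->'w', 'c'(2+2=4)->'e'
Result: qcnwe


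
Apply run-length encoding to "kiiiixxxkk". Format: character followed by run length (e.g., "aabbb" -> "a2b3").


Input: 'kiiiixxxkk'
Operation: identify consecutive runs
Runs: 'k' -> k1, 'iiii' -> i4, 'xxx' -> x3, 'kk' -> k2
Encoded: k1i4x3k2


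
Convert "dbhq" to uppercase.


Input string: 'dbhq'
Operation: convert each letter to uppercase
Mapping: 'd'->'D', 'b'->'B', 'h'->'H', 'q'->'Q'
Result: DBHQ


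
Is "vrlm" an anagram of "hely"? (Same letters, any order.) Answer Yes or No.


String 1: 'hely' -> sorted: 'ehly'
String 2: 'vrlm' -> sorted: 'lmrv'
Compare sorted forms: 'ehly' != 'lmrv'
Anagram: No


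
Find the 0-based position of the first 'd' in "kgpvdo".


Input string: 'kgpvdo'
Target: 'd'
Scanning left to right: s[0]='k', s[1]='g', s[2]='p', s[3]='v', s[4]='d'
First match at index: 4


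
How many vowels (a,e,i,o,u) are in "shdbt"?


Input string: 'shdbt'
Operation: count vowels (a, e, i, o, u)
Scan: s[0]='s', s[1]='h', s[2]='d', s[3]='b', s[4]='t'
Vowels found: 0
Result: 0


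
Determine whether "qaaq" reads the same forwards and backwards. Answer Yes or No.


Input string: 'qaaq'
Reversed: 'qaaq'
Compare pairs: s[0]='q' vs s[3]='q' (match), s[1]='a' vs s[2]='a' (match)
Palindrome: Yes


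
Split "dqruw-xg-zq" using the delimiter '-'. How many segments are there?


Input string: 'dqruw-xg-zq'
Delimiter: '-'
Split result: 'dqruw', 'xg', 'zq'
Number of parts: 3


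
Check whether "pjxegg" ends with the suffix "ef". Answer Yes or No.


Input string: 'pjxegg'
Suffix to check: 'ef'
Last 2 characters of input: 'gg'
Match: False
Result: No


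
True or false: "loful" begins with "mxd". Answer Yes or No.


Input string: 'loful'
Prefix to check: 'mxd'
First 3 characters of input: 'lof'
Match: False
Result: No


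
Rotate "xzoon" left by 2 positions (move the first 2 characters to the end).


Input: 'xzoon', shift = 2
Operation: split at index 2 and swap parts
Front part s[0:2] = 'xz'
Back part s[2:] = 'oon'
Rotated = back + front = 'oon' + 'xz'
Result: oonxz


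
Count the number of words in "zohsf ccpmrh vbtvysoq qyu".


Input string: 'zohsf ccpmrh vbtvysoq qyu'
Operation: split by spaces
Words found: 'zohsf', 'ccpmrh', 'vbtvysoq', 'qyu'
Word count: 4


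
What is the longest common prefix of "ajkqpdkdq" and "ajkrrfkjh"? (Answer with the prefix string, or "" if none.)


String 1: 'ajkqpdkdq'
String 2: 'ajkrrfkjh'
Compare position by position:
pos 0: 'a' vs 'a' match
pos 1: 'j' vs 'j' match
pos 2: 'k' vs 'k' match
pos 3: 'q' vs 'r' differ -> stop
Longest common prefix: "ajk" (length 3)


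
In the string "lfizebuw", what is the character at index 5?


Input string: 'lfizebuw'
Operation: get character at index 5
Index mapping: s[0]='l', s[1]='f', s[2]='i', s[3]='z', s[4]='e', s[5]='b'
Result: 'b'


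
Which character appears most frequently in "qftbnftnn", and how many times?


Input: 'qftbnftnn'
Operation: tally each character
Counts: 'b':1, 'f':2, 'n':3, 'q':1, 't':2
Maximum: 'n' appears 3 times


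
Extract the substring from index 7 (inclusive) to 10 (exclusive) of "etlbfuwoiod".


Input string: 'etlbfuwoiod'
Operation: slice [7:10]
Extract characters: s[7]='o', s[8]='i', s[9]='o'
Result: oio


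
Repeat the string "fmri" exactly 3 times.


Input string: 'fmri'
Operation: repeat 3 times
Concatenation: 'fmri' + 'fmri' + 'fmri'
Result: fmrifmrifmri


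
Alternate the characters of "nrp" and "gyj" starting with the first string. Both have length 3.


String 1: 'nrp'
String 2: 'gyj'
Operation: alternate characters
Pairs: 'n'+'g', 'r'+'y', 'p'+'j'
Result: ngrypj


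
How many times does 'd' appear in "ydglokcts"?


Input string: 'ydglokcts'
Target character: 'd'
Scan each position: s[1]='d'
Matches found at indices: 1
Total: 1


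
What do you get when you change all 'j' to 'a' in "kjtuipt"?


Input string: 'kjtuipt'
Operation: replace 'j' with 'a'
Positions of 'j': 1
After replacement: katuipt


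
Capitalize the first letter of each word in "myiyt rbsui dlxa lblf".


Input string: 'myiyt rbsui dlxa lblf'
Operation: capitalize first letter of each word
Word transformations: 'myiyt'->'Myiyt', 'rbsui'->'Rbsui', 'dlxa'->'Dlxa', 'lblf'->'Lblf'
Result: Myiyt Rbsui Dlxa Lblf


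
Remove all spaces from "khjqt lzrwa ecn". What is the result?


Input string: 'khjqt lzrwa ecn'
Operation: remove all spaces
Words: 'khjqt', 'lzrwa', 'ecn'
Join without spaces: khjqtlzrwaecn


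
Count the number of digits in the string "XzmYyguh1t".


Input string: 'XzmYyguh1t'
Operation: count digit characters (0-9)
Scan: 'X', 'z', 'm', 'Y', 'y', 'g', 'u', 'h', '1'(digit), 't'
Digits found: 1
Result: 1


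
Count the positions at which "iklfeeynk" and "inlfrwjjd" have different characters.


String 1: 'iklfeeynk'
String 2: 'inlfrwjjd'
Compare each position: pos 0: 'i'=='i', pos 1: 'k'!='n', pos 2: 'l'=='l', pos 3: 'f'=='f', pos 4: 'e'!='r', pos 5: 'e'!='w', pos 6: 'y'!='j', pos 7: 'n'!='j', pos 8: 'k'!='d'
Differing positions: 6
Hamming distance: 6


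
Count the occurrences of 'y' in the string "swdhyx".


Input string: 'swdhyx'
Target character: 'y'
Scan each position: s[4]='y'
Matches found at indices: 4
Total: 1


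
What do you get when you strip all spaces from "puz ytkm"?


Input string: 'puz ytkm'
Operation: remove all spaces
Words: 'puz', 'ytkm'
Join without spaces: puzytkm


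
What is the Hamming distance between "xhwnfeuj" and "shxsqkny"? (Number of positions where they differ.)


String 1: 'xhwnfeuj'
String 2: 'shxsqkny'
Compare each position: pos 0: 'x'!='s', pos 1: 'h'=='h', pos 2: 'w'!='x', pos 3: 'n'!='s', pos 4: 'f'!='q', pos 5: 'e'!='k', pos 6: 'u'!='n', pos 7: 'j'!='y'
Differing positions: 7
Hamming distance: 7


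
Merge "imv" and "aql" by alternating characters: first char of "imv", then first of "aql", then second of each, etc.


String 1: 'imv'
String 2: 'aql'
Operation: alternate characters
Pairs: 'i'+'a', 'm'+'q', 'v'+'l'
Result: iamqvl


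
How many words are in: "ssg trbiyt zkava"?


Input string: 'ssg trbiyt zkava'
Operation: split by spaces
Words found: 'ssg', 'trbiyt', 'zkava'
Word count: 3


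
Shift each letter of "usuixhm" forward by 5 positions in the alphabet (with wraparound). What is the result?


Input: 'usuixhm', shift = 5
Operation: for each letter, (position + 5) mod 26
Mapping: 'u'(20+5=25)->'z', 's'(18+5=23)->'x', 'u'(20+5=25)->'z', 'i'(8+5=13)->'n', 'x'(23+5=28, 28 mod 26=2)->'c', 'h'(7+5=12)->'m', 'm'(12+5=17)->'r'
Result: zxzncmr


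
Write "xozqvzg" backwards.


Input string: 'xozqvzg'
Operation: reverse character order
Original order: 'x' -> 'o' -> 'z' -> 'q' -> 'v' -> 'z' -> 'g'
Reversed order: 'g' -> 'z' -> 'v' -> 'q' -> 'z' -> 'o' -> 'x'
Result: gzvqzox


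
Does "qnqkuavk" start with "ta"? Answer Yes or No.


Input string: 'qnqkuavk'
Prefix to check: 'ta'
First 2 characters of input: 'qn'
Match: False
Result: No


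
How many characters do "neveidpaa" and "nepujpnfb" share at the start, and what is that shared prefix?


String 1: 'neveidpaa'
String 2: 'nepujpnfb'
Compare position by position:
pos 0: 'n' vs 'n' match
pos 1: 'e' vs 'e' match
pos 2: 'v' vs 'p' differ -> stop
Longest common prefix: "ne" (length 2)


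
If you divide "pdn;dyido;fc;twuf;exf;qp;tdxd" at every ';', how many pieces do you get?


Input string: 'pdn;dyido;fc;twuf;exf;qp;tdxd'
Delimiter: ';'
Split result: 'pdn', 'dyido', 'fc', 'twuf', 'exf', 'qp', 'tdxd'
Number of parts: 7


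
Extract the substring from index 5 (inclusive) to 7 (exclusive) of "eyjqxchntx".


Input string: 'eyjqxchntx'
Operation: slice [5:7]
Extract characters: s[5]='c', s[6]='h'
Result: ch


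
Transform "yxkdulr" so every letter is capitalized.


Input string: 'yxkdulr'
Operation: convert each letter to uppercase
Mapping: 'y'->'Y', 'x'->'X', 'k'->'K', 'd'->'D', 'u'->'U', 'l'->'L', 'r'->'R'
Result: YXKDULR


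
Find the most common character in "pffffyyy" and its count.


Input: 'pffffyyy'
Operation: tally each character
Counts: 'f':4, 'p':1, 'y':3
Maximum: 'f' appears 4 times


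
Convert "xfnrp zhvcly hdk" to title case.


Input string: 'xfnrp zhvcly hdk'
Operation: capitalize first letter of each word
Word transformations: 'xfnrp'->'Xfnrp', 'zhvcly'->'Zhvcly', 'hdk'->'Hdk'
Result: Xfnrp Zhvcly Hdk


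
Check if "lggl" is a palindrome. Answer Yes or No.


Input string: 'lggl'
Reversed: 'lggl'
Compare pairs: s[0]='l' vs s[3]='l' (match), s[1]='g' vs s[2]='g' (match)
Palindrome: Yes


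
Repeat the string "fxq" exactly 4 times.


Input string: 'fxq'
Operation: repeat 4 times
Concatenation: 'fxq' + 'fxq' + 'fxq' + 'fxq'
Result: fxqfxqfxqfxq


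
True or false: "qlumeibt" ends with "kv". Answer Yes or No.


Input string: 'qlumeibt'
Suffix to check: 'kv'
Last 2 characters of input: 'bt'
Match: False
Result: No


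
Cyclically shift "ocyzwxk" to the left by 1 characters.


Input: 'ocyzwxk', shift = 1
Operation: split at index 1 and swap parts
Front part s[0:1] = 'o'
Back part s[1:] = 'cyzwxk'
Rotated = back + front = 'cyzwxk' + 'o'
Result: cyzwxko


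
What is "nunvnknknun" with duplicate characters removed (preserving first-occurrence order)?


Input: 'nunvnknknun'
Operation: keep first occurrence of each character
Scan: s[0]='n' new -> keep; s[1]='u' new -> keep; s[2]='n' seen -> skip; s[3]='v' new -> keep; s[4]='n' seen -> skip; s[5]='k' new -> keep; s[6]='n' seen -> skip; s[7]='k' seen -> skip; s[8]='n' seen -> skip; s[9]='u' seen -> skip; s[10]='n' seen -> skip
Result: nuvk


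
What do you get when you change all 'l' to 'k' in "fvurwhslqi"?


Input string: 'fvurwhslqi'
Operation: replace 'l' with 'k'
Positions of 'l': 7
After replacement: fvurwhskqi


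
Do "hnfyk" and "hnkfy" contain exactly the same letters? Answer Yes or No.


String 1: 'hnfyk' -> sorted: 'fhkny'
String 2: 'hnkfy' -> sorted: 'fhkny'
Compare sorted forms: 'fhkny' == 'fhkny'
Anagram: Yes


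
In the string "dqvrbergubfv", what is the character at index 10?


Input string: 'dqvrbergubfv'
Operation: get character at index 10
Index mapping: s[0]='d', s[1]='q', s[2]='v', s[3]='r', s[4]='b', s[5]='e', s[6]='r', s[7]='g', s[8]='u', s[9]='b', s[10]='f'
Result: 'f'


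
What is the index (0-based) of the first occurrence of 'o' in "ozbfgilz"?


Input string: 'ozbfgilz'
Target: 'o'
Scanning left to right: s[0]='o'
First match at index: 0


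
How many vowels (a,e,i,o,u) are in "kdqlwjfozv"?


Input string: 'kdqlwjfozv'
Operation: count vowels (a, e, i, o, u)
Scan: s[0]='k', s[1]='d', s[2]='q', s[3]='l', s[4]='w', s[5]='j', s[6]='f', s[7]='o' (vowel), s[8]='z', s[9]='v'
Vowels found: 1
Result: 1


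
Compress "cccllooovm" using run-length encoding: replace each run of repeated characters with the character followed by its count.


Input: 'cccllooovm'
Operation: identify consecutive runs
Runs: 'ccc' -> c3, 'll' -> l2, 'ooo' -> o3, 'v' -> v1, 'm' -> m1
Encoded: c3l2o3v1m1


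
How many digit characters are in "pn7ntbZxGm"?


Input string: 'pn7ntbZxGm'
Operation: count digit characters (0-9)
Scan: 'p', 'n', '7'(digit), 'n', 't', 'b', 'Z', 'x', 'G', 'm'
Digits found: 1
Result: 1


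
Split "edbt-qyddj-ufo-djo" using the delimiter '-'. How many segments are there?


Input string: 'edbt-qyddj-ufo-djo'
Delimiter: '-'
Split result: 'edbt', 'qyddj', 'ufo', 'djo'
Number of parts: 4


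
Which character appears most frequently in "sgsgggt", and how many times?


Input: 'sgsgggt'
Operation: tally each character
Counts: 'g':4, 's':2, 't':1
Maximum: 'g' appears 4 times


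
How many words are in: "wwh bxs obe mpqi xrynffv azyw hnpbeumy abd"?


Input string: 'wwh bxs obe mpqi xrynffv azyw hnpbeumy abd'
Operation: split by spaces
Words found: 'wwh', 'bxs', 'obe', 'mpqi', 'xrynffv', 'azyw', 'hnpbeumy', 'abd'
Word count: 8


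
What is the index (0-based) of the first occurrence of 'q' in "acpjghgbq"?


Input string: 'acpjghgbq'
Target: 'q'
Scanning left to right: s[0]='a', s[1]='c', s[2]='p', s[3]='j', s[4]='g', s[5]='h', s[6]='g', s[7]='b', s[8]='q'
First match at index: 8


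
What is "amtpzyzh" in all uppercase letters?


Input string: 'amtpzyzh'
Operation: convert each letter to uppercase
Mapping: 'a'->'A', 'm'->'M', 't'->'T', 'p'->'P', 'z'->'Z', 'y'->'Y', 'z'->'Z', 'h'->'H'
Result: AMTPZYZH


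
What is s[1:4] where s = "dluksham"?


Input string: 'dluksham'
Operation: slice [1:4]
Extract characters: s[1]='l', s[2]='u', s[3]='k'
Result: luk


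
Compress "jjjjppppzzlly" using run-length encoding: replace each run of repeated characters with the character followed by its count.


Input: 'jjjjppppzzlly'
Operation: identify consecutive runs
Runs: 'jjjj' -> j4, 'pppp' -> p4, 'zz' -> z2, 'll' -> l2, 'y' -> y1
Encoded: j4p4z2l2y1


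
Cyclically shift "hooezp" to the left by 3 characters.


Input: 'hooezp', shift = 3
Operation: split at index 3 and swap parts
Front part s[0:3] = 'hoo'
Back part s[3:] = 'ezp'
Rotated = back + front = 'ezp' + 'hoo'
Result: ezphoo


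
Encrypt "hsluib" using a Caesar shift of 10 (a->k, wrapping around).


Input: 'hsluib', shift = 10
Operation: for each letter, (position + 10) mod 26
Mapping: 'h'(7+10=17)->'r', 's'(18+10=28, 28 mod 26=2)->'c', 'l'(11+10=21)->'v', 'u'(20+10=30, 30 mod 26=4)->'e', 'i'(8+10=18)->'s', 'b'(1+10=11)->'l'
Result: rcvesl


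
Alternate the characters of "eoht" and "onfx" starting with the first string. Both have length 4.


String 1: 'eoht'
String 2: 'onfx'
Operation: alternate characters
Pairs: 'e'+'o', 'o'+'n', 'h'+'f', 't'+'x'
Result: eoonhftx


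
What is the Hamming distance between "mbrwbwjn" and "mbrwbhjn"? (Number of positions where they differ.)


String 1: 'mbrwbwjn'
String 2: 'mbrwbhjn'
Compare each position: pos 0: 'm'=='m', pos 1: 'b'=='b', pos 2: 'r'=='r', pos 3: 'w'=='w', pos 4: 'b'=='b', pos 5: 'w'!='h', pos 6: 'j'=='j', pos 7: 'n'=='n'
Differing positions: 1
Hamming distance: 1


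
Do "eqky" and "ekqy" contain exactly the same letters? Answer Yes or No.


String 1: 'eqky' -> sorted: 'ekqy'
String 2: 'ekqy' -> sorted: 'ekqy'
Compare sorted forms: 'ekqy' == 'ekqy'
Anagram: Yes


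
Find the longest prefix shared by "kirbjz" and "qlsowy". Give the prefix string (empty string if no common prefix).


String 1: 'kirbjz'
String 2: 'qlsowy'
Compare position by position:
pos 0: 'k' vs 'q' differ -> stop
Longest common prefix: "" (length 0)


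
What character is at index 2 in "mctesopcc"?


Input string: 'mctesopcc'
Operation: get character at index 2
Index mapping: s[0]='m', s[1]='c', s[2]='t'
Result: 't'


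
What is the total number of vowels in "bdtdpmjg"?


Input string: 'bdtdpmjg'
Operation: count vowels (a, e, i, o, u)
Scan: s[0]='b', s[1]='d', s[2]='t', s[3]='d', s[4]='p', s[5]='m', s[6]='j', s[7]='g'
Vowels found: 0
Result: 0


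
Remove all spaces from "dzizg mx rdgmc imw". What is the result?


Input string: 'dzizg mx rdgmc imw'
Operation: remove all spaces
Words: 'dzizg', 'mx', 'rdgmc', 'imw'
Join without spaces: dzizgmxrdgmcimw


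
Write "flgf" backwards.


Input string: 'flgf'
Operation: reverse character order
Original order: 'f' -> 'l' -> 'g' -> 'f'
Reversed order: 'f' -> 'g' -> 'l' -> 'f'
Result: fglf


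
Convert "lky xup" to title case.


Input string: 'lky xup'
Operation: capitalize first letter of each word
Word transformations: 'lky'->'Lky', 'xup'->'Xup'
Result: Lky Xup


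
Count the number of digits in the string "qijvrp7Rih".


Input string: 'qijvrp7Rih'
Operation: count digit characters (0-9)
Scan: 'q', 'i', 'j', 'v', 'r', 'p', '7'(digit), 'R', 'i', 'h'
Digits found: 1
Result: 1


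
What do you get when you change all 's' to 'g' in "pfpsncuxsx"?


Input string: 'pfpsncuxsx'
Operation: replace 's' with 'g'
Positions of 's': 3, 8
After replacement: pfpgncuxgx


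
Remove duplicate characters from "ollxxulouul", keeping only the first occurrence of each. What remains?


Input: 'ollxxulouul'
Operation: keep first occurrence of each character
Scan: s[0]='o' new -> keep; s[1]='l' new -> keep; s[2]='l' seen -> skip; s[3]='x' new -> keep; s[4]='x' seen -> skip; s[5]='u' new -> keep; s[6]='l' seen -> skip; s[7]='o' seen -> skip; s[8]='u' seen -> skip; s[9]='u' seen -> skip; s[10]='l' seen -> skip
Result: olxu


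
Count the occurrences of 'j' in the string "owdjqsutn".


Input string: 'owdjqsutn'
Target character: 'j'
Scan each position: s[3]='j'
Matches found at indices: 3
Total: 1


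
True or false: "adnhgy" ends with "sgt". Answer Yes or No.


Input string: 'adnhgy'
Suffix to check: 'sgt'
Last 3 characters of input: 'hgy'
Match: False
Result: No


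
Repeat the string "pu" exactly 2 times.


Input string: 'pu'
Operation: repeat 2 times
Concatenation: 'pu' + 'pu'
Result: pupu


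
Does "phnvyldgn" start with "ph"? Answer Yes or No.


Input string: 'phnvyldgn'
Prefix to check: 'ph'
First 2 characters of input: 'ph'
Match: True
Result: Yes


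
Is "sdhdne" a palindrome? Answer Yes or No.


Input string: 'sdhdne'
Reversed: 'endhds'
Compare pairs: s[0]='s' vs s[5]='e' (mismatch), s[1]='d' vs s[4]='n' (mismatch), s[2]='h' vs s[3]='d' (mismatch)
Palindrome: No


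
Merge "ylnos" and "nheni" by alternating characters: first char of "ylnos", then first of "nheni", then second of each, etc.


String 1: 'ylnos'
String 2: 'nheni'
Operation: alternate characters
Pairs: 'y'+'n', 'l'+'h', 'n'+'e', 'o'+'n', 's'+'i'
Result: ynlhneonsi


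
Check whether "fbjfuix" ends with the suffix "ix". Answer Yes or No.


Input string: 'fbjfuix'
Suffix to check: 'ix'
Last 2 characters of input: 'ix'
Match: True
Result: Yes


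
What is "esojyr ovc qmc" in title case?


Input string: 'esojyr ovc qmc'
Operation: capitalize first letter of each word
Word transformations: 'esojyr'->'Esojyr', 'ovc'->'Ovc', 'qmc'->'Qmc'
Result: Esojyr Ovc Qmc


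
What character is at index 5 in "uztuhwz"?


Input string: 'uztuhwz'
Operation: get character at index 5
Index mapping: s[0]='u', s[1]='z', s[2]='t', s[3]='u', s[4]='h', s[5]='w'
Result: 'w'


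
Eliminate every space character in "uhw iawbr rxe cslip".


Input string: 'uhw iawbr rxe cslip'
Operation: remove all spaces
Words: 'uhw', 'iawbr', 'rxe', 'cslip'
Join without spaces: uhwiawbrrxecslip


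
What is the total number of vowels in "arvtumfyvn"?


Input string: 'arvtumfyvn'
Operation: count vowels (a, e, i, o, u)
Scan: s[0]='a' (vowel), s[1]='r', s[2]='v', s[3]='t', s[4]='u' (vowel), s[5]='m', s[6]='f', s[7]='y', s[8]='v', s[9]='n'
Vowels found: 2
Result: 2


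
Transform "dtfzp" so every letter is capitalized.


Input string: 'dtfzp'
Operation: convert each letter to uppercase
Mapping: 'd'->'D', 't'->'T', 'f'->'F', 'z'->'Z', 'p'->'P'
Result: DTFZP


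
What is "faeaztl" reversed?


Input string: 'faeaztl'
Operation: reverse character order
Original order: 'f' -> 'a' -> 'e' -> 'a' -> 'z' -> 't' -> 'l'
Reversed order: 'l' -> 't' -> 'z' -> 'a' -> 'e' -> 'a' -> 'f'
Result: ltzaeaf


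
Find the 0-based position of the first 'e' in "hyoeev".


Input string: 'hyoeev'
Target: 'e'
Scanning left to right: s[0]='h', s[1]='y', s[2]='o', s[3]='e'
First match at index: 3


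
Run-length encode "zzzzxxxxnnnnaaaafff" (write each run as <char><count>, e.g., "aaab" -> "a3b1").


Input: 'zzzzxxxxnnnnaaaafff'
Operation: identify consecutive runs
Runs: 'zzzz' -> z4, 'xxxx' -> x4, 'nnnn' -> n4, 'aaaa' -> a4, 'fff' -> f3
Encoded: z4x4n4a4f3


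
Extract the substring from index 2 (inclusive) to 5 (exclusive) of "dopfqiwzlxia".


Input string: 'dopfqiwzlxia'
Operation: slice [2:5]
Extract characters: s[2]='p', s[3]='f', s[4]='q'
Result: pfq


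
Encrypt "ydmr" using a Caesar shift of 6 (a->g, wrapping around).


Input: 'ydmr', shift = 6
Operation: for each letter, (position + 6) mod 26
Mapping: 'y'(24+6=30, 30 mod 26=4)->'e', 'd'(3+6=9)->'j', 'm'(12+6=18)->'s', 'r'(17+6=23)->'x'
Result: ejsx


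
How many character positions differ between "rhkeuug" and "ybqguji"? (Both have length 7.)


String 1: 'rhkeuug'
String 2: 'ybqguji'
Compare each position: pos 0: 'r'!='y', pos 1: 'h'!='b', pos 2: 'k'!='q', pos 3: 'e'!='g', pos 4: 'u'=='u', pos 5: 'u'!='j', pos 6: 'g'!='i'
Differing positions: 6
Hamming distance: 6


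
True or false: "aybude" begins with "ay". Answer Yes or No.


Input string: 'aybude'
Prefix to check: 'ay'
First 2 characters of input: 'ay'
Match: True
Result: Yes


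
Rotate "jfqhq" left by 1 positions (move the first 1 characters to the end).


Input: 'jfqhq', shift = 1
Operation: split at index 1 and swap parts
Front part s[0:1] = 'j'
Back part s[1:] = 'fqhq'
Rotated = back + front = 'fqhq' + 'j'
Result: fqhqj


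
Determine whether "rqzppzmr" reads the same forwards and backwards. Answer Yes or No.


Input string: 'rqzppzmr'
Reversed: 'rmzppzqr'
Compare pairs: s[0]='r' vs s[7]='r' (match), s[1]='q' vs s[6]='m' (mismatch), s[2]='z' vs s[5]='z' (match), s[3]='p' vs s[4]='p' (match)
Palindrome: No


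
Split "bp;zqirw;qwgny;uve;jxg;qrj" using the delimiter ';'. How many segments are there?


Input string: 'bp;zqirw;qwgny;uve;jxg;qrj'
Delimiter: ';'
Split result: 'bp', 'zqirw', 'qwgny', 'uve', 'jxg', 'qrj'
Number of parts: 6
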